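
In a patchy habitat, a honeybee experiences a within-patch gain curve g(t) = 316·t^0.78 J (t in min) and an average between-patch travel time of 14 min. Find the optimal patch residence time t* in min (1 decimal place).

49.6 min

Optimal t* satisfies g'(t*) = g(t*)/(T + t*).
g'(t) = 0.78·316·t^-0.22. Setting 0.78·316·t^-0.22 = 316·t^0.78/(14+t) gives 0.78(14+t) = t, so 0.22·t = 0.78×14.
t* = 0.78×14/0.22 = 49.64 min.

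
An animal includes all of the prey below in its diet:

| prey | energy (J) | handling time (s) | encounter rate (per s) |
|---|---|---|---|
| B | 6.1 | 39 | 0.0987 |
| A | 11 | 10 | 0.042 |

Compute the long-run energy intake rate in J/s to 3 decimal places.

0.202 J/s

R = (0.0987×6.1 + 0.042×11) / (1 + 0.0987×39 + 0.042×10) = 1.064/5.269 = 0.2019 J/s.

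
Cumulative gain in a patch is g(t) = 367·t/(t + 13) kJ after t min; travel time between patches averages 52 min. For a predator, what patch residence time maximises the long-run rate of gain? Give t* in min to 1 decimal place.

26.0 min

By the marginal value theorem, leave when the instantaneous gain rate g'(t) equals the habitat-wide average g(t)/(T + t).
g'(t) = 367·13/(t + 13)². Setting 367·13/(t+13)² = 367t/[(t+13)(52+t)] gives 13(52+t) = t(t+13), so t² = 13×52 = 676.
t* = √676 = 26 min.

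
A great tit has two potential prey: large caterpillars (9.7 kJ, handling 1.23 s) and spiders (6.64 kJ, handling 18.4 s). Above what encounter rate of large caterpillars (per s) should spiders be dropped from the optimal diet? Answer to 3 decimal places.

0.039 per s

Drop spiders once their profitability E₂/h₂ falls below the rate achievable on large caterpillars alone: E₂/h₂ = λE₁/(1 + λh₁).
Solve for λ: λE₁h₂ = E₂(1 + λh₁) → λ(E₁h₂ − E₂h₁) = E₂ → λ = E₂/(E₁h₂ − E₂h₁).
λ = 6.64/(9.7×18.4 − 6.64×1.23) = 6.64/170.3 = 0.03899 per s.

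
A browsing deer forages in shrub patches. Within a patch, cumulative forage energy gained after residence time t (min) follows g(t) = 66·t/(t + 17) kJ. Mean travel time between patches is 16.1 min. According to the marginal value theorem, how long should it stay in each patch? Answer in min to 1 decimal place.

Maximise g(t)/(T+t): set derivative to zero → g'(t)(T+t) = g(t).
g'(t) = 66·17/(t + 17)². Setting 66·17/(t+17)² = 66t/[(t+17)(16.1+t)] gives 17(16.1+t) = t(t+17), so t² = 17×16.1 = 273.7.
t* = √273.7 = 16.54 min.

16.5 min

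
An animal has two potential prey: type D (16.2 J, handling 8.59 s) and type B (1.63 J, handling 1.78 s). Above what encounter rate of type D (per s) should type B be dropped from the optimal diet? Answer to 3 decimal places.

Drop type B once their profitability E₂/h₂ falls below the rate achievable on type D alone: E₂/h₂ = λE₁/(1 + λh₁).
Solve for λ: λE₁h₂ = E₂(1 + λh₁) → λ(E₁h₂ − E₂h₁) = E₂ → λ = E₂/(E₁h₂ − E₂h₁).
λ = 1.63/(16.2×1.78 − 1.63×8.59) = 1.63/14.83 = 0.1099 per s.

0.110 per s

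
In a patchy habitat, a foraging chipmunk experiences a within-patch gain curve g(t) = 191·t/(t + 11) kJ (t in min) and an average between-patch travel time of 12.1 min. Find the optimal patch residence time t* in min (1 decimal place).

Maximise g(t)/(T+t): set derivative to zero → g'(t)(T+t) = g(t).
g'(t) = 191·11/(t + 11)². Setting 191·11/(t+11)² = 191t/[(t+11)(12.1+t)] gives 11(12.1+t) = t(t+11), so t² = 11×12.1 = 133.1.
t* = √133.1 = 11.54 min.

11.5 min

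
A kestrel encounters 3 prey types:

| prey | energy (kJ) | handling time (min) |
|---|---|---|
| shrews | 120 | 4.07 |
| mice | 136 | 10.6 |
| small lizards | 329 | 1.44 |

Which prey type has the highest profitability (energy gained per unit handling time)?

Profitability E/h (kJ/min): shrews = 120/4.07 = 29.5, mice = 136/10.6 = 12.8, small lizards = 329/1.44 = 228.
Ranked: small lizards > shrews > mice.

small lizards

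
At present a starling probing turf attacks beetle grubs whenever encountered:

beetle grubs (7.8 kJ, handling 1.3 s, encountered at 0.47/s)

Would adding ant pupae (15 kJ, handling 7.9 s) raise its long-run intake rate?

No

Intake rate on the current diet: R = (0.47×7.8) / (1 + 0.47×1.3) = 3.666/1.611 = 2.276 kJ/s.
Profitability of ant pupae: 15/7.9 = 1.899 kJ/s.
Since 1.899 < R, time spent handling ant pupae is better spent searching.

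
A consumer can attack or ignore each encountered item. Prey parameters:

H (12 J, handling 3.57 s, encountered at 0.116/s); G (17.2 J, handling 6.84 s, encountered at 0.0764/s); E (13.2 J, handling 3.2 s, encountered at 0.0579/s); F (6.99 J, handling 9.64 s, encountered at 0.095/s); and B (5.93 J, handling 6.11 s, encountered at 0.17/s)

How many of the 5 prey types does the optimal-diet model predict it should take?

3

Profitabilities (E/h, J/s): E 4.12, H 3.36, G 2.51, B 0.971, F 0.725. Add prey in this order while the next type's profitability exceeds the intake rate on those already taken.
Rate on top 1: 0.6448. H: 3.36 > 0.6448 → include.
Rate on top 2: 1.348. G: 2.51 > 1.348 → include.
Rate on top 3: 1.635. B: 0.971 < 1.635 → exclude; stop.
Optimal diet: E, H, G — 3 of 5 types.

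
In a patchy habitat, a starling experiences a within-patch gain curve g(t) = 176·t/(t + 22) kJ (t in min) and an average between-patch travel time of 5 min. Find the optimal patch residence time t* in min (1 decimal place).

By the marginal value theorem, leave when the instantaneous gain rate g'(t) equals the habitat-wide average g(t)/(T + t).
g'(t) = 176·22/(t + 22)². Setting 176·22/(t+22)² = 176t/[(t+22)(5+t)] gives 22(5+t) = t(t+22), so t² = 22×5 = 110.
t* = √110 = 10.49 min.

10.5 min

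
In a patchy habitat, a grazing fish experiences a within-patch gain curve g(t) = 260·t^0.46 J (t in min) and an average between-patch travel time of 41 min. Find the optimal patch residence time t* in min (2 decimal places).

Maximise g(t)/(T+t): set derivative to zero → g'(t)(T+t) = g(t).
g'(t) = 0.46·260·t^-0.54. Setting 0.46·260·t^-0.54 = 260·t^0.46/(41+t) gives 0.46(41+t) = t, so 0.54·t = 0.46×41.
t* = 0.46×41/0.54 = 34.93 min.

34.93 min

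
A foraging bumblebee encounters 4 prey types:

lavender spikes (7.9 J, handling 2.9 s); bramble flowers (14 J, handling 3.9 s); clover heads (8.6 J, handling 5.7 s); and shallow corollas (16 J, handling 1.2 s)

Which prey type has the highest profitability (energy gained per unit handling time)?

In descending order of E/h:
shallow corollas: 16/1.2 = 13.3 J/s
bramble flowers: 14/3.9 = 3.59 J/s
lavender spikes: 7.9/2.9 = 2.72 J/s
clover heads: 8.6/5.7 = 1.51 J/s

shallow corollas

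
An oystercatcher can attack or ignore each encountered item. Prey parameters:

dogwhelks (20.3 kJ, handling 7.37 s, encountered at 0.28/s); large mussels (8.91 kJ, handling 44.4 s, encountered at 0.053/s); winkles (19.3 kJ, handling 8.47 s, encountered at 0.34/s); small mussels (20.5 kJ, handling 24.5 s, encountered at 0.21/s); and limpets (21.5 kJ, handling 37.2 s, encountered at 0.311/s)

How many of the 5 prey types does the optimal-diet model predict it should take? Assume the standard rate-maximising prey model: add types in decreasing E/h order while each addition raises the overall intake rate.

2

E/h in descending order: dogwhelks 2.75, winkles 2.28, small mussels 0.837, limpets 0.578, large mussels 0.201 kJ/s. The optimal diet is the largest prefix of this list for which every included type satisfies E_i/h_i > R on the types above it.
Rate on top 1: 1.855. winkles: 2.28 > 1.855 → include.
Rate on top 2: 2.06. small mussels: 0.837 < 2.06 → exclude; stop.
Optimal diet: dogwhelks, winkles — 2 of 5 types.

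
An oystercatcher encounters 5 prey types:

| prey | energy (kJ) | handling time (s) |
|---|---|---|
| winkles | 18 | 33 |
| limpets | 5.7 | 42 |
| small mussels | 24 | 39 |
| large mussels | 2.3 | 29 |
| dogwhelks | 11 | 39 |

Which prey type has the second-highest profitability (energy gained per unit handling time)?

winkles

In descending order of E/h:
small mussels: 24/39 = 0.615 kJ/s
winkles: 18/33 = 0.545 kJ/s
dogwhelks: 11/39 = 0.282 kJ/s
limpets: 5.7/42 = 0.136 kJ/s
large mussels: 2.3/29 = 0.0793 kJ/s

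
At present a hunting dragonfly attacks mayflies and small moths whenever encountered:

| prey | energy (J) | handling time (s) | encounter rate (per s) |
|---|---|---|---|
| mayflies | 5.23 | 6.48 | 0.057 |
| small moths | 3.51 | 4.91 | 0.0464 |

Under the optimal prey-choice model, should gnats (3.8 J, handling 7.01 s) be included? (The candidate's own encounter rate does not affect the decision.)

Intake rate on the current diet: R = (0.057×5.23 + 0.0464×3.51) / (1 + 0.057×6.48 + 0.0464×4.91) = 0.461/1.597 = 0.2886 J/s.
gnats: E/h = 3.8/7.01 = 0.5421 J/s.
0.5421 > 0.2886, so adding gnats raises the average — include it.

Yes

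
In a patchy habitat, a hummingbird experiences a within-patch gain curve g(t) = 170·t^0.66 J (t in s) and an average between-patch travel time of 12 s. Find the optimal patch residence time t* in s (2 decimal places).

23.29 s

By the marginal value theorem, leave when the instantaneous gain rate g'(t) equals the habitat-wide average g(t)/(T + t).
g'(t) = 0.66·170·t^-0.34. Setting 0.66·170·t^-0.34 = 170·t^0.66/(12+t) gives 0.66(12+t) = t, so 0.34·t = 0.66×12.
t* = 0.66×12/0.34 = 23.29 s.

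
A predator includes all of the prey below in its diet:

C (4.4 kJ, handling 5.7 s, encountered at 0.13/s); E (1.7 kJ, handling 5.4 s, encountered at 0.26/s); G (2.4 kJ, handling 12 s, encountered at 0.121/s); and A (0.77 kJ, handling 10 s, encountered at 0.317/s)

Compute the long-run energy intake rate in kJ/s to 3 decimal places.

Energy encountered per unit search time: 0.13×4.4 + 0.26×1.7 + 0.121×2.4 + 0.317×0.77 = 1.548 kJ/s.
Handling time per unit search time: 0.13×5.7 + 0.26×5.4 + 0.121×12 + 0.317×10 = 6.767.
Rate = 1.548/(1 + 6.767) = 0.1994 kJ/s.

0.199 kJ/s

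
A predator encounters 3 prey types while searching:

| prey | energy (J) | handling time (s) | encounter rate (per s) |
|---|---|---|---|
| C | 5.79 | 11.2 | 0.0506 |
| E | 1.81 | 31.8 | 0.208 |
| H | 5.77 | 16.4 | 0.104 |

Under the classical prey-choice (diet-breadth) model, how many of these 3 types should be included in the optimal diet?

2

E/h in descending order: C 0.517, H 0.352, E 0.0569 J/s. The optimal diet is the largest prefix of this list for which every included type satisfies E_i/h_i > R on the types above it.
Rate on top 1: 0.187. H: 0.352 > 0.187 → include.
Rate on top 2: 0.2729. E: 0.0569 < 0.2729 → exclude; stop.
Optimal diet: C, H — 2 of 3 types.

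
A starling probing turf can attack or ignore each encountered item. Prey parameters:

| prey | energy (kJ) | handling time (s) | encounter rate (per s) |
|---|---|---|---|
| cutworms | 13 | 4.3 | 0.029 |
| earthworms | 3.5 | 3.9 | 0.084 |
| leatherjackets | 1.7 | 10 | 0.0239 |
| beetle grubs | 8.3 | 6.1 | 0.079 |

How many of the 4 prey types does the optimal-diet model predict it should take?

E/h in descending order: cutworms 3.02, beetle grubs 1.36, earthworms 0.897, leatherjackets 0.17 kJ/s. The optimal diet is the largest prefix of this list for which every included type satisfies E_i/h_i > R on the types above it.
Rate on top 1: 0.3352. beetle grubs: 1.36 > 0.3352 → include.
Rate on top 2: 0.6428. earthworms: 0.897 > 0.6428 → include.
Rate on top 3: 0.6859. leatherjackets: 0.17 < 0.6859 → exclude; stop.
Optimal diet: cutworms, beetle grubs, earthworms — 3 of 4 types.

3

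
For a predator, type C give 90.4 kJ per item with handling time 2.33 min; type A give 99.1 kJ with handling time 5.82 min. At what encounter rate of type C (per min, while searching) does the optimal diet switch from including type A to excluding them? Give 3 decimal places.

0.336 per min

The zero-one rule: include type A iff E₂/h₂ > λE₁/(1+λh₁). Equality gives the switch point.
λE₁h₂ = E₂ + λE₂h₁ ⇒ λ = E₂/(E₁h₂ − E₂h₁) = 99.1/(526.1 − 230.9) = 0.3357 per min.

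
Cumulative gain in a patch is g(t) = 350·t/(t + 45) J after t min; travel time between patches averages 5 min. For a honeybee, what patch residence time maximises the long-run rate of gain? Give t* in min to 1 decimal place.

15.0 min

Maximise g(t)/(T+t): set derivative to zero → g'(t)(T+t) = g(t).
g'(t) = 350·45/(t + 45)². Setting 350·45/(t+45)² = 350t/[(t+45)(5+t)] gives 45(5+t) = t(t+45), so t² = 45×5 = 225.
t* = √225 = 15 min.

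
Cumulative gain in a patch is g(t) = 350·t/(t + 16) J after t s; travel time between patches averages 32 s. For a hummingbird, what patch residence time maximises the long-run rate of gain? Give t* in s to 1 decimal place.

Optimal t* satisfies g'(t*) = g(t*)/(T + t*).
g'(t) = 350·16/(t + 16)². Setting 350·16/(t+16)² = 350t/[(t+16)(32+t)] gives 16(32+t) = t(t+16), so t² = 16×32 = 512.
t* = √512 = 22.63 s.

22.6 s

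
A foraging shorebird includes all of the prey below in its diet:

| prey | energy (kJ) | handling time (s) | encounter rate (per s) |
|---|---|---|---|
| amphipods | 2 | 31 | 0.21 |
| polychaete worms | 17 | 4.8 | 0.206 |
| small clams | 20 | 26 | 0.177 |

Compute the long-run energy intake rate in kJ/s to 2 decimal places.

R = Σλ_iE_i / (1 + Σλ_ih_i)
Numerator: 0.21×2 + 0.206×17 + 0.177×20 = 7.462
Denominator: 1 + 0.21×31 + 0.206×4.8 + 0.177×26 = 13.1
R = 7.462/13.1 = 0.5696 kJ/s

0.57 kJ/s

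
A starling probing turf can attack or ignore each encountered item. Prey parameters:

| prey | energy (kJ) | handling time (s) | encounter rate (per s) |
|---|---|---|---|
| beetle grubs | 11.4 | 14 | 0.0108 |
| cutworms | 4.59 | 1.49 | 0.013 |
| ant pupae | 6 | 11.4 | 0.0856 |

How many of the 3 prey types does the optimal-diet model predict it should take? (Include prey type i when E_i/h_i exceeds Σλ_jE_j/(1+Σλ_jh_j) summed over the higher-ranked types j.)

E/h in descending order: cutworms 3.08, beetle grubs 0.814, ant pupae 0.526 kJ/s. The optimal diet is the largest prefix of this list for which every included type satisfies E_i/h_i > R on the types above it.
Rate on top 1: 0.05854. beetle grubs: 0.814 > 0.05854 → include.
Rate on top 2: 0.1562. ant pupae: 0.526 > 0.1562 → include.
Optimal diet: cutworms, beetle grubs, ant pupae — 3 of 3 types.

3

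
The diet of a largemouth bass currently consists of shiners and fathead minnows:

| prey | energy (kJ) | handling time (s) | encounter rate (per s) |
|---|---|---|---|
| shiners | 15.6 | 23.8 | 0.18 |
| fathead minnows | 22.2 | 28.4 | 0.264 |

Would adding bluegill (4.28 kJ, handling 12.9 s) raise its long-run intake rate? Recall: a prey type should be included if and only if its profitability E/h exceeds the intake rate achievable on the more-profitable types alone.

Current rate: (0.18×15.6 + 0.264×22.2)/(1 + 0.18×23.8 + 0.264×28.4) = 0.6782 kJ/s.
Profitability of bluegill: 4.28/12.9 = 0.3318 kJ/s.
Since 0.3318 < R, time spent handling bluegill is better spent searching.

No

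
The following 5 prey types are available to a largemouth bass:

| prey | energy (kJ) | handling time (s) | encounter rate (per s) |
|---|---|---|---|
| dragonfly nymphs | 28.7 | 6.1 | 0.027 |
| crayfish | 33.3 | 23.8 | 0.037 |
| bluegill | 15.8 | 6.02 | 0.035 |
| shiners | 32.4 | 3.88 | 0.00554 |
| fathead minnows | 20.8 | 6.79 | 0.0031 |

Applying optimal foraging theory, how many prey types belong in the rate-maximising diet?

Rank by E/h (kJ/s): shiners 8.35, dragonfly nymphs 4.7, fathead minnows 3.06, bluegill 2.62, crayfish 1.4. Include each in turn until the next type's E/h falls below the running intake rate.
Rate on top 1: 0.1757. dragonfly nymphs: 4.7 > 0.1757 → include.
Rate on top 2: 0.8046. fathead minnows: 3.06 > 0.8046 → include.
Rate on top 3: 0.844. bluegill: 2.62 > 0.844 → include.
Rate on top 4: 1.109. crayfish: 1.4 > 1.109 → include.
Optimal diet: shiners, dragonfly nymphs, fathead minnows, bluegill, crayfish — 5 of 5 types.

5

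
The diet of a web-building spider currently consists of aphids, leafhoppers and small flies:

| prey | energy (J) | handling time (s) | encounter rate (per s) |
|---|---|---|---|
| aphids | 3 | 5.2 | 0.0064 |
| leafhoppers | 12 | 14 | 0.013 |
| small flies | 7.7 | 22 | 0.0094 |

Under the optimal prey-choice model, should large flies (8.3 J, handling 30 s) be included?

Yes

Current rate: (0.0064×3 + 0.013×12 + 0.0094×7.7)/(1 + 0.0064×5.2 + 0.013×14 + 0.0094×22) = 0.1741 J/s.
Profitability of large flies: 8.3/30 = 0.2767 J/s.
0.2767 > 0.1741, so adding large flies raises the average — include it.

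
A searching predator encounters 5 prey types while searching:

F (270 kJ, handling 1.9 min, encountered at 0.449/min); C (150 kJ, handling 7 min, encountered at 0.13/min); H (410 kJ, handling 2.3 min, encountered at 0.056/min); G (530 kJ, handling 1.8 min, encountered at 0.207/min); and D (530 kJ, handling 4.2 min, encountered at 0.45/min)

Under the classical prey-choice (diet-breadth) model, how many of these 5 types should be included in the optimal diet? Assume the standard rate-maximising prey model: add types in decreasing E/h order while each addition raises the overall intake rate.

Profitabilities (E/h, kJ/min): G 294, H 178, F 142, D 126, C 21.4. Add prey in this order while the next type's profitability exceeds the intake rate on those already taken.
Rate on top 1: 79.93. H: 178 > 79.93 → include.
Rate on top 2: 88.36. F: 142 > 88.36 → include.
Rate on top 3: 107.8. D: 126 > 107.8 → include.
Rate on top 4: 116. C: 21.4 < 116 → exclude; stop.
Optimal diet: G, H, F, D — 4 of 5 types.

4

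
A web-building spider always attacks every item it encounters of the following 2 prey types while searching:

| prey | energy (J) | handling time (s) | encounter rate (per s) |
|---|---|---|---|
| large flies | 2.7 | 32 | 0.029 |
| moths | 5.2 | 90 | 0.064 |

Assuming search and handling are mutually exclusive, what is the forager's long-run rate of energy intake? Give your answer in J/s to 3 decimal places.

R = Σλ_iE_i / (1 + Σλ_ih_i)
Numerator: 0.029×2.7 + 0.064×5.2 = 0.4111
Denominator: 1 + 0.029×32 + 0.064×90 = 7.688
R = 0.4111/7.688 = 0.05347 J/s

0.053 J/s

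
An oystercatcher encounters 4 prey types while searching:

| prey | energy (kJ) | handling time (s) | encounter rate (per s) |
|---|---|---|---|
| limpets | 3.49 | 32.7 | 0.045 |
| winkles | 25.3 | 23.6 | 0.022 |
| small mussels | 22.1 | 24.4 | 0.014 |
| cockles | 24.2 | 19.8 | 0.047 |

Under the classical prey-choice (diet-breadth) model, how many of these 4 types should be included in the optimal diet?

Profitabilities (E/h, kJ/s): cockles 1.22, winkles 1.07, small mussels 0.906, limpets 0.107. Add prey in this order while the next type's profitability exceeds the intake rate on those already taken.
Rate on top 1: 0.5891. winkles: 1.07 > 0.5891 → include.
Rate on top 2: 0.6915. small mussels: 0.906 > 0.6915 → include.
Rate on top 3: 0.7177. limpets: 0.107 < 0.7177 → exclude; stop.
Optimal diet: cockles, winkles, small mussels — 3 of 4 types.

3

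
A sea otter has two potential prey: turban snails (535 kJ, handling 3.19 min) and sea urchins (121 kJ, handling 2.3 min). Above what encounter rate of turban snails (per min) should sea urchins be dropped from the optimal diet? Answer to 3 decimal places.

At the threshold, the rate on turban snails alone equals the profitability of sea urchins: λ·535/(1 + λ·3.19) = 121/2.3 = 52.61.
Rearranging, λ(535 − 52.61×3.19) = 52.61, so λ = 52.61/367.2 = 0.1433 per min.

0.143 per min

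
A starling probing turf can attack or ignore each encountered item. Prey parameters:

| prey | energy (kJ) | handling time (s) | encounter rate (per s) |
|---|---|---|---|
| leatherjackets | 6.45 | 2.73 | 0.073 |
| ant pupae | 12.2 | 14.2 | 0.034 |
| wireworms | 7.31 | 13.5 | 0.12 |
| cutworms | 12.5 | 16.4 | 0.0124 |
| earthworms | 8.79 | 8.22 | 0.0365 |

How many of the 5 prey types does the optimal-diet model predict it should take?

Rank by E/h (kJ/s): leatherjackets 2.36, earthworms 1.07, ant pupae 0.859, cutworms 0.762, wireworms 0.541. Include each in turn until the next type's E/h falls below the running intake rate.
Rate on top 1: 0.3926. earthworms: 1.07 > 0.3926 → include.
Rate on top 2: 0.528. ant pupae: 0.859 > 0.528 → include.
Rate on top 3: 0.6087. cutworms: 0.762 > 0.6087 → include.
Rate on top 4: 0.623. wireworms: 0.541 < 0.623 → exclude; stop.
Optimal diet: leatherjackets, earthworms, ant pupae, cutworms — 4 of 5 types.

4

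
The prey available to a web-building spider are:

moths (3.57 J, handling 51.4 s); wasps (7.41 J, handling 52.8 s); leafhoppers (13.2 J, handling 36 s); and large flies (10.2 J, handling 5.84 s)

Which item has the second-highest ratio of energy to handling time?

Profitability E/h (J/s): moths = 3.57/51.4 = 0.0695, wasps = 7.41/52.8 = 0.14, leafhoppers = 13.2/36 = 0.367, large flies = 10.2/5.84 = 1.75.
Ranked: large flies > leafhoppers > wasps > moths.

leafhoppers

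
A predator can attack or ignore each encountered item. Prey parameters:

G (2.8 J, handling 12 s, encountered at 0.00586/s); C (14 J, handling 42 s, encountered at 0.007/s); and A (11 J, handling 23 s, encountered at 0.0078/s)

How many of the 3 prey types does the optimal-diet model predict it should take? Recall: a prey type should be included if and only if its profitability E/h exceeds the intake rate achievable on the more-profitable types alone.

Rank by E/h (J/s): A 0.478, C 0.333, G 0.233. Include each in turn until the next type's E/h falls below the running intake rate.
Rate on top 1: 0.07275. C: 0.333 > 0.07275 → include.
Rate on top 2: 0.1247. G: 0.233 > 0.1247 → include.
Optimal diet: A, C, G — 3 of 3 types.

3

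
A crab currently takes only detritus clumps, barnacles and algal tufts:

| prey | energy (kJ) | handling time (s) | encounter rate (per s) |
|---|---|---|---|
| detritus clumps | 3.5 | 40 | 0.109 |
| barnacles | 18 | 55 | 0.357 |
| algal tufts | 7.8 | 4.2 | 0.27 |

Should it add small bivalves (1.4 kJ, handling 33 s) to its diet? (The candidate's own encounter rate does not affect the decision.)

Current rate: (0.109×3.5 + 0.357×18 + 0.27×7.8)/(1 + 0.109×40 + 0.357×55 + 0.27×4.2) = 0.3411 kJ/s.
small bivalves: E/h = 1.4/33 = 0.04242 kJ/s.
Since 0.04242 < R, time spent handling small bivalves is better spent searching.

No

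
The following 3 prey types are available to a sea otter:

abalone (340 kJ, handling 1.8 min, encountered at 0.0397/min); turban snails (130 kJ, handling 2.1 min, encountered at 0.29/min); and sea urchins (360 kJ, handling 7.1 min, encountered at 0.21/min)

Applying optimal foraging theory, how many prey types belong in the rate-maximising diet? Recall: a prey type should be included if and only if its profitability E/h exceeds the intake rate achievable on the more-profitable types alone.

3

Profitabilities (E/h, kJ/min): abalone 189, turban snails 61.9, sea urchins 50.7. Add prey in this order while the next type's profitability exceeds the intake rate on those already taken.
Rate on top 1: 12.6. turban snails: 61.9 > 12.6 → include.
Rate on top 2: 30.47. sea urchins: 50.7 > 30.47 → include.
Optimal diet: abalone, turban snails, sea urchins — 3 of 3 types.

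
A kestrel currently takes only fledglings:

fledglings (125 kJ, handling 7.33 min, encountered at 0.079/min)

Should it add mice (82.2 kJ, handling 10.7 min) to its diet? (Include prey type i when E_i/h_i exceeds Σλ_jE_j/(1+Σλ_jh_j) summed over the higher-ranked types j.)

Yes

Intake rate on the current diet: R = (0.079×125) / (1 + 0.079×7.33) = 9.875/1.579 = 6.254 kJ/min.
mice: E/h = 82.2/10.7 = 7.682 kJ/min.
Since 7.682 > R, including mice increases the long-run rate.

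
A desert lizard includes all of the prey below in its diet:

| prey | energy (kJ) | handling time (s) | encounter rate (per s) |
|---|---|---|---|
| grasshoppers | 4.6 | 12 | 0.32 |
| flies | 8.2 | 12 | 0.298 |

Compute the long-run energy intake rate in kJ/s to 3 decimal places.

R = (0.32×4.6 + 0.298×8.2) / (1 + 0.32×12 + 0.298×12) = 3.916/8.416 = 0.4653 kJ/s.

0.465 kJ/s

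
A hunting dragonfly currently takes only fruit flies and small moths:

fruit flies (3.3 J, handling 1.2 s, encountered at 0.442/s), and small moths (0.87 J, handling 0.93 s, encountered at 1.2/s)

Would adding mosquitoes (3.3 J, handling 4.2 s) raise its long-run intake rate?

Intake rate on the current diet: R = (0.442×3.3 + 1.2×0.87) / (1 + 0.442×1.2 + 1.2×0.93) = 2.503/2.646 = 0.9457 J/s.
mosquitoes: E/h = 3.3/4.2 = 0.7857 J/s.
Since 0.7857 < R, time spent handling mosquitoes is better spent searching.

No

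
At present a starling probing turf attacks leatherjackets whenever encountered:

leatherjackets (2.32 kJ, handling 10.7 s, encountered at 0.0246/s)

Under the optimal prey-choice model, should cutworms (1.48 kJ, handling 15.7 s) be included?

Yes

Intake rate on the current diet: R = (0.0246×2.32) / (1 + 0.0246×10.7) = 0.05707/1.263 = 0.04518 kJ/s.
cutworms: E/h = 1.48/15.7 = 0.09427 kJ/s.
0.09427 > 0.04518, so adding cutworms raises the average — include it.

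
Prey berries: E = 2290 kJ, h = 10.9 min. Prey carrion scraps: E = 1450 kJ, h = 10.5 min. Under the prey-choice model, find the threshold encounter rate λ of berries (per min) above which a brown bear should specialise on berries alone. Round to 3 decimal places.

Drop carrion scraps once their profitability E₂/h₂ falls below the rate achievable on berries alone: E₂/h₂ = λE₁/(1 + λh₁).
Solve for λ: λE₁h₂ = E₂(1 + λh₁) → λ(E₁h₂ − E₂h₁) = E₂ → λ = E₂/(E₁h₂ − E₂h₁).
λ = 1450/(2290×10.5 − 1450×10.9) = 1450/8240 = 0.176 per min.

0.176 per min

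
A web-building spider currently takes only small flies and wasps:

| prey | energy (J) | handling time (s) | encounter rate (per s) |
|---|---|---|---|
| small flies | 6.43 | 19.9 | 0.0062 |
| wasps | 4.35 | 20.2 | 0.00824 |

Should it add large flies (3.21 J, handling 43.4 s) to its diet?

Current rate: (0.0062×6.43 + 0.00824×4.35)/(1 + 0.0062×19.9 + 0.00824×20.2) = 0.0587 J/s.
Profitability of large flies: 3.21/43.4 = 0.07396 J/s.
0.07396 > 0.0587, so adding large flies raises the average — include it.

Yes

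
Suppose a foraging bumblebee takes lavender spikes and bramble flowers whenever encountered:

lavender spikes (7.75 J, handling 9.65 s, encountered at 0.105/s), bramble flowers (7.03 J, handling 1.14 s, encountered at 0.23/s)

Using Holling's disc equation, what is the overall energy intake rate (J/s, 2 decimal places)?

1.07 J/s

R = Σλ_iE_i / (1 + Σλ_ih_i)
Numerator: 0.105×7.75 + 0.23×7.03 = 2.431
Denominator: 1 + 0.105×9.65 + 0.23×1.14 = 2.275
R = 2.431/2.275 = 1.068 J/s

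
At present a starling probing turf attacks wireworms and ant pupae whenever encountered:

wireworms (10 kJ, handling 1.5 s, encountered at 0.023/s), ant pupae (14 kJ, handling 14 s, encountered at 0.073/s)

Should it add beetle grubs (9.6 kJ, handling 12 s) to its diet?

Current rate: (0.023×10 + 0.073×14)/(1 + 0.023×1.5 + 0.073×14) = 0.6088 kJ/s.
Profitability of beetle grubs: 9.6/12 = 0.8 kJ/s.
0.8 > 0.6088, so adding beetle grubs raises the average — include it.

Yes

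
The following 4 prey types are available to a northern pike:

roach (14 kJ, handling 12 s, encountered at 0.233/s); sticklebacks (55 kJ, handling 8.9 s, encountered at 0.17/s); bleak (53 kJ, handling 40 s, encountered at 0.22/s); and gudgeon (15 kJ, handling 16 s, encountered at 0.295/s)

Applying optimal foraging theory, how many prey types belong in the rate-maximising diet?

1

Profitabilities (E/h, kJ/s): sticklebacks 6.18, bleak 1.32, roach 1.17, gudgeon 0.938. Add prey in this order while the next type's profitability exceeds the intake rate on those already taken.
Rate on top 1: 3.721. bleak: 1.32 < 3.721 → exclude; stop.
Optimal diet: sticklebacks — 1 of 4 types.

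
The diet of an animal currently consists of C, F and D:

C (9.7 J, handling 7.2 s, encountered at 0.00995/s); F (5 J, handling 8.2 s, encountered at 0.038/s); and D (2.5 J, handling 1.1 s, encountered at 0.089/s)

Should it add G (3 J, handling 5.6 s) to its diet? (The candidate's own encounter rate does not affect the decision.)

Yes

Current rate: (0.00995×9.7 + 0.038×5 + 0.089×2.5)/(1 + 0.00995×7.2 + 0.038×8.2 + 0.089×1.1) = 0.3437 J/s.
Profitability of G: 3/5.6 = 0.5357 J/s.
0.5357 > 0.3437, so adding G raises the average — include it.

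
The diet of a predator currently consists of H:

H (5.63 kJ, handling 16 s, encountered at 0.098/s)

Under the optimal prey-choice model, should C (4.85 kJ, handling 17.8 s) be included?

On H alone, R = ΣλE/(1+Σλh) = 0.5517/2.568 = 0.2149 kJ/s.
C: E/h = 4.85/17.8 = 0.2725 kJ/s.
Since 0.2725 > R, including C increases the long-run rate.

Yes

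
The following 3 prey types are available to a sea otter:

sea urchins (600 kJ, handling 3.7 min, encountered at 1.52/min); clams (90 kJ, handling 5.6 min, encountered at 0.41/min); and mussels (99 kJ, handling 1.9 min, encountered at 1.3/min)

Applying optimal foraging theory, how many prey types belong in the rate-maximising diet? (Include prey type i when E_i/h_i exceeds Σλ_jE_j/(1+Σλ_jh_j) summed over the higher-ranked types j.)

Rank by E/h (kJ/min): sea urchins 162, mussels 52.1, clams 16.1. Include each in turn until the next type's E/h falls below the running intake rate.
Rate on top 1: 137.7. mussels: 52.1 < 137.7 → exclude; stop.
Optimal diet: sea urchins — 1 of 3 types.

1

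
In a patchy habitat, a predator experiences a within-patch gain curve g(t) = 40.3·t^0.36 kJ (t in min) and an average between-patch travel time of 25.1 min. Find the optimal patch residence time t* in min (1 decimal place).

14.1 min

Maximise g(t)/(T+t): set derivative to zero → g'(t)(T+t) = g(t).
g'(t) = 0.36·40.3·t^-0.64. Setting 0.36·40.3·t^-0.64 = 40.3·t^0.36/(25.1+t) gives 0.36(25.1+t) = t, so 0.64·t = 0.36×25.1.
t* = 0.36×25.1/0.64 = 14.12 min.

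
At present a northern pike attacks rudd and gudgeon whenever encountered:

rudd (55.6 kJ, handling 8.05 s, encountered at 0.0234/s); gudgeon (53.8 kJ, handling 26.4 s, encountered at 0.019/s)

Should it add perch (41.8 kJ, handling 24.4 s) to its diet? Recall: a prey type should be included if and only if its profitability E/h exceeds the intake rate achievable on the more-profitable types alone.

On rudd and gudgeon alone, R = ΣλE/(1+Σλh) = 2.323/1.69 = 1.375 kJ/s.
perch: E/h = 41.8/24.4 = 1.713 kJ/s.
1.713 > 1.375, so adding perch raises the average — include it.

Yes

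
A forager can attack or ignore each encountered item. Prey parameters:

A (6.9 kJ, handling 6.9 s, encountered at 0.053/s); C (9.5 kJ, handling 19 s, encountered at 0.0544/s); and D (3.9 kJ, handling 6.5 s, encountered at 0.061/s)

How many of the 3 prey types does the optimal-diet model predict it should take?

3

Profitabilities (E/h, kJ/s): A 1, D 0.6, C 0.5. Add prey in this order while the next type's profitability exceeds the intake rate on those already taken.
Rate on top 1: 0.2678. D: 0.6 > 0.2678 → include.
Rate on top 2: 0.3425. C: 0.5 > 0.3425 → include.
Optimal diet: A, D, C — 3 of 3 types.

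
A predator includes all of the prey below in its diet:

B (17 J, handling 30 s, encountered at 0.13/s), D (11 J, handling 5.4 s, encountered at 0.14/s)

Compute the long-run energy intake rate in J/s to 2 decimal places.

R = Σλ_iE_i / (1 + Σλ_ih_i)
Numerator: 0.13×17 + 0.14×11 = 3.75
Denominator: 1 + 0.13×30 + 0.14×5.4 = 5.656
R = 3.75/5.656 = 0.663 J/s

0.66 J/s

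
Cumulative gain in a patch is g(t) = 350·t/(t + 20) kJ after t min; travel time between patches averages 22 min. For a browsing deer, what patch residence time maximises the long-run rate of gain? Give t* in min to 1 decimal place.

21.0 min

Optimal t* satisfies g'(t*) = g(t*)/(T + t*).
g'(t) = 350·20/(t + 20)². Setting 350·20/(t+20)² = 350t/[(t+20)(22+t)] gives 20(22+t) = t(t+20), so t² = 20×22 = 440.
t* = √440 = 20.98 min.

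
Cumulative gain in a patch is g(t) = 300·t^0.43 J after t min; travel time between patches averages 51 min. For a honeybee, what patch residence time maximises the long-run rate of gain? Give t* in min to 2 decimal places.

38.47 min

Maximise g(t)/(T+t): set derivative to zero → g'(t)(T+t) = g(t).
g'(t) = 0.43·300·t^-0.57. Setting 0.43·300·t^-0.57 = 300·t^0.43/(51+t) gives 0.43(51+t) = t, so 0.57·t = 0.43×51.
t* = 0.43×51/0.57 = 38.47 min.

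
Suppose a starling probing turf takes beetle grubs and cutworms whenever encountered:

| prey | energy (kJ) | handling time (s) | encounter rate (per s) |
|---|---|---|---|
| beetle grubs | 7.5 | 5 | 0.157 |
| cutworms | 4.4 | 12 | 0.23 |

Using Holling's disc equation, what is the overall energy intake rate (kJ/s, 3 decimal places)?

0.482 kJ/s

R = Σλ_iE_i / (1 + Σλ_ih_i)
Numerator: 0.157×7.5 + 0.23×4.4 = 2.19
Denominator: 1 + 0.157×5 + 0.23×12 = 4.545
R = 2.19/4.545 = 0.4817 kJ/s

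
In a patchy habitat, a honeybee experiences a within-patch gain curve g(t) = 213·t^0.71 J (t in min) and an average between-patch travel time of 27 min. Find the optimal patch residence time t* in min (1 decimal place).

66.1 min

Optimal t* satisfies g'(t*) = g(t*)/(T + t*).
g'(t) = 0.71·213·t^-0.29. Setting 0.71·213·t^-0.29 = 213·t^0.71/(27+t) gives 0.71(27+t) = t, so 0.29·t = 0.71×27.
t* = 0.71×27/0.29 = 66.1 min.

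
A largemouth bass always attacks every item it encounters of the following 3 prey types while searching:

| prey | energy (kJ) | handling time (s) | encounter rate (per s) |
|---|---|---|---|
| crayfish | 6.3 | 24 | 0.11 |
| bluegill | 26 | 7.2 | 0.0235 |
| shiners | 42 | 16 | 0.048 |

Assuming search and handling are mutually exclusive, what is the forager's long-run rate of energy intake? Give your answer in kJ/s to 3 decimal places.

0.725 kJ/s

R = Σλ_iE_i / (1 + Σλ_ih_i)
Numerator: 0.11×6.3 + 0.0235×26 + 0.048×42 = 3.32
Denominator: 1 + 0.11×24 + 0.0235×7.2 + 0.048×16 = 4.577
R = 3.32/4.577 = 0.7253 kJ/s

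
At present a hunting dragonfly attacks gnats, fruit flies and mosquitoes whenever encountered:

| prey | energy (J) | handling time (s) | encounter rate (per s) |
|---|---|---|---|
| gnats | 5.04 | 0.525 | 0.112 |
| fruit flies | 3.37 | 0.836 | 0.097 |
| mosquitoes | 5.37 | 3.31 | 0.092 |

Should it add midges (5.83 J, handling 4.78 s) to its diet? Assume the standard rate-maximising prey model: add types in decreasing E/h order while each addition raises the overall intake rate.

Yes

On gnats, fruit flies and mosquitoes alone, R = ΣλE/(1+Σλh) = 1.385/1.444 = 0.9592 J/s.
midges: E/h = 5.83/4.78 = 1.22 J/s.
Since 1.22 > R, including midges increases the long-run rate.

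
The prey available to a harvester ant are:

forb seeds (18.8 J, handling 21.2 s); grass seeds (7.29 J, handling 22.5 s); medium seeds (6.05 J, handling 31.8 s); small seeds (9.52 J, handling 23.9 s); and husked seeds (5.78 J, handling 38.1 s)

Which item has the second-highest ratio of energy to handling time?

small seeds

Profitability E/h (J/s): forb seeds = 18.8/21.2 = 0.887, grass seeds = 7.29/22.5 = 0.324, medium seeds = 6.05/31.8 = 0.19, small seeds = 9.52/23.9 = 0.398, husked seeds = 5.78/38.1 = 0.152.
Ranked: forb seeds > small seeds > grass seeds > medium seeds > husked seeds.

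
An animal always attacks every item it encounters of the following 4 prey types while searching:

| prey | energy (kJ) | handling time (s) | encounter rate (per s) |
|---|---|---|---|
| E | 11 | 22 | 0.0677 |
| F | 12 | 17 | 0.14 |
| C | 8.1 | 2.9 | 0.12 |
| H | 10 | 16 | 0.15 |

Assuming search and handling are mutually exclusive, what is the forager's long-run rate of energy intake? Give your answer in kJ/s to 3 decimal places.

R = Σλ_iE_i / (1 + Σλ_ih_i)
Numerator: 0.0677×11 + 0.14×12 + 0.12×8.1 + 0.15×10 = 4.897
Denominator: 1 + 0.0677×22 + 0.14×17 + 0.12×2.9 + 0.15×16 = 7.617
R = 4.897/7.617 = 0.6428 kJ/s

0.643 kJ/s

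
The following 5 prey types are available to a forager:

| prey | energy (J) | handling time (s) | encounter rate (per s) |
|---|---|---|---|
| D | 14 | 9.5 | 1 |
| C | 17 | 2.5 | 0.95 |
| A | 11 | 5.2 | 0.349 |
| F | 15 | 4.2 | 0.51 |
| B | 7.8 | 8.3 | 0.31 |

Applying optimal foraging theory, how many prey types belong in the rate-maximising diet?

Profitabilities (E/h, J/s): C 6.8, F 3.57, A 2.12, D 1.47, B 0.94. Add prey in this order while the next type's profitability exceeds the intake rate on those already taken.
Rate on top 1: 4.785. F: 3.57 < 4.785 → exclude; stop.
Optimal diet: C — 1 of 5 types.

1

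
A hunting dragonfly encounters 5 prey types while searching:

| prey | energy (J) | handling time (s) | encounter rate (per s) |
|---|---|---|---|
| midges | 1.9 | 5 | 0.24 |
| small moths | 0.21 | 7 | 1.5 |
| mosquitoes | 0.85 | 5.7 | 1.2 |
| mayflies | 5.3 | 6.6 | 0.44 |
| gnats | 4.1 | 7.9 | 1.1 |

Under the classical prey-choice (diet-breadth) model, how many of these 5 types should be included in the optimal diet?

Rank by E/h (J/s): mayflies 0.803, gnats 0.519, midges 0.38, mosquitoes 0.149, small moths 0.03. Include each in turn until the next type's E/h falls below the running intake rate.
Rate on top 1: 0.5973. gnats: 0.519 < 0.5973 → exclude; stop.
Optimal diet: mayflies — 1 of 5 types.

1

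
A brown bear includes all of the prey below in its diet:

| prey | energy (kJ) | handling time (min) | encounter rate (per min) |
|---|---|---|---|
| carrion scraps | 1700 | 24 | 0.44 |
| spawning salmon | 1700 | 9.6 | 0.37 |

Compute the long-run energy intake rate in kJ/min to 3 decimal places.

91.120 kJ/min

R = (0.44×1700 + 0.37×1700) / (1 + 0.44×24 + 0.37×9.6) = 1377/15.11 = 91.12 kJ/min.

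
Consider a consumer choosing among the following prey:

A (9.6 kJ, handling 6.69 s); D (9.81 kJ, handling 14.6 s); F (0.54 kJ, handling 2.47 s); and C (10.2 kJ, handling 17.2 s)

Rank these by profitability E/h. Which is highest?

A

Profitability E/h (kJ/s): A = 9.6/6.69 = 1.43, D = 9.81/14.6 = 0.672, F = 0.54/2.47 = 0.219, C = 10.2/17.2 = 0.593.
Ranked: A > D > C > F.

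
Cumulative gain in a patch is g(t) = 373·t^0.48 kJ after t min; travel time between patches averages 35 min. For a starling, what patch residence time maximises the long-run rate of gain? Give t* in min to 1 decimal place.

32.3 min

Optimal t* satisfies g'(t*) = g(t*)/(T + t*).
g'(t) = 0.48·373·t^-0.52. Setting 0.48·373·t^-0.52 = 373·t^0.48/(35+t) gives 0.48(35+t) = t, so 0.52·t = 0.48×35.
t* = 0.48×35/0.52 = 32.31 min.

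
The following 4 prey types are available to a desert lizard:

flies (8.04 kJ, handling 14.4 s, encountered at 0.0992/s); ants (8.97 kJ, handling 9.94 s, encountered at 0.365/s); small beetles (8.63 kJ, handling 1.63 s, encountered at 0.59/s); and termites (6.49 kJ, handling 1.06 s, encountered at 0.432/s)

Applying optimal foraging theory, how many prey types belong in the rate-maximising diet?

Profitabilities (E/h, kJ/s): termites 6.12, small beetles 5.29, ants 0.902, flies 0.558. Add prey in this order while the next type's profitability exceeds the intake rate on those already taken.
Rate on top 1: 1.923. small beetles: 5.29 > 1.923 → include.
Rate on top 2: 3.263. ants: 0.902 < 3.263 → exclude; stop.
Optimal diet: termites, small beetles — 2 of 4 types.

2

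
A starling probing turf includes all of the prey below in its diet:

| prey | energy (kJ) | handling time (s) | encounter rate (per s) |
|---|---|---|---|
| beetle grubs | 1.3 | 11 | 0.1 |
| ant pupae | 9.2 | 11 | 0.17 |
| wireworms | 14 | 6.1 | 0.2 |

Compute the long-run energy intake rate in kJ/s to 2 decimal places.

R = Σλ_iE_i / (1 + Σλ_ih_i)
Numerator: 0.1×1.3 + 0.17×9.2 + 0.2×14 = 4.494
Denominator: 1 + 0.1×11 + 0.17×11 + 0.2×6.1 = 5.19
R = 4.494/5.19 = 0.8659 kJ/s

0.87 kJ/s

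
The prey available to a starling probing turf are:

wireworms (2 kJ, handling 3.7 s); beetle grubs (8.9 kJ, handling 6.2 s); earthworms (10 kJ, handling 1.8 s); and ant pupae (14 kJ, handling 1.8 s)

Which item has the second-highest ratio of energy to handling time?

In descending order of E/h:
ant pupae: 14/1.8 = 7.78 kJ/s
earthworms: 10/1.8 = 5.56 kJ/s
beetle grubs: 8.9/6.2 = 1.44 kJ/s
wireworms: 2/3.7 = 0.541 kJ/s

earthworms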